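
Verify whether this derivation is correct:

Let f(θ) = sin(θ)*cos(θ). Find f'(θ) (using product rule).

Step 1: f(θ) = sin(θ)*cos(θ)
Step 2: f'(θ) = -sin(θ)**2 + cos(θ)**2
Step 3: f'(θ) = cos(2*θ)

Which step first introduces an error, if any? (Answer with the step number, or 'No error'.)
No error

All steps in this derivation are correct.
The final answer f'(θ) = cos(2*θ) is valid.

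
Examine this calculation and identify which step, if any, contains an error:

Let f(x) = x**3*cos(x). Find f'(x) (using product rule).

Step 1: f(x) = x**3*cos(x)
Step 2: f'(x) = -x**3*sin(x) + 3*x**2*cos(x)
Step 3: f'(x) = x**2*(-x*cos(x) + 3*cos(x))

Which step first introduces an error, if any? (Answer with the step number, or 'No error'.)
Step 3

Step 3 is incorrect due to a wrong trig function.
The step shows: x**2*(-x*cos(x) + 3*cos(x))
The correct value should be: x**2*(-x*sin(x) + 3*cos(x))

Explanation: sin(x) was incorrectly written as cos(x): the term x**2*(-x*sin(x) + 3*cos(x)) was incorrectly written as x**2*(-x*cos(x) + 3*cos(x))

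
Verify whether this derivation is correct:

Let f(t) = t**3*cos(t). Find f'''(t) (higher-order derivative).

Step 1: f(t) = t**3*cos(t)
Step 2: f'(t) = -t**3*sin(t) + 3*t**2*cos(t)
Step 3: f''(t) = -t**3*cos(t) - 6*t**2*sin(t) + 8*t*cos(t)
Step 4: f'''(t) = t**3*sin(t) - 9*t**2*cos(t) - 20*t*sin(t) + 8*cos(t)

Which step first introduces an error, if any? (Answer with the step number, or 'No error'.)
Step 3

Step 3 is incorrect due to a wrong coefficient.
The step shows: -t**3*cos(t) - 6*t**2*sin(t) + 8*t*cos(t)
The correct value should be: -t**3*cos(t) - 6*t**2*sin(t) + 6*t*cos(t)

Explanation: The coefficient 6 was incorrectly written as 8: the term 6*t*cos(t) was incorrectly written as 8*t*cos(t)
The later steps are derived from this incorrect expression, so the error originates in Step 3.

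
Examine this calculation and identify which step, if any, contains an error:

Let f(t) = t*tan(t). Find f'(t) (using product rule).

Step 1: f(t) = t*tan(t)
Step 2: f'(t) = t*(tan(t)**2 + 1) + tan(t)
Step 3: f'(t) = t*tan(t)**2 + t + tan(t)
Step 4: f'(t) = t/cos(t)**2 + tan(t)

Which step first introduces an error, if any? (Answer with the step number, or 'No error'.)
No error

All steps in this derivation are correct.
The final answer f'(t) = t/cos(t)**2 + tan(t) is valid.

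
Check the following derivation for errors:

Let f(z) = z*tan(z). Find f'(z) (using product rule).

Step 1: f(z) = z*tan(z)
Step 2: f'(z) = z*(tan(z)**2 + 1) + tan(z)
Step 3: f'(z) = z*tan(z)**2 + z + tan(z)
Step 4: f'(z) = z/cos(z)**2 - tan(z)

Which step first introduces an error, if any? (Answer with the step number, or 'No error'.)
Step 4

Step 4 is incorrect due to a sign flip.
The step shows: z/cos(z)**2 - tan(z)
The correct value should be: z/cos(z)**2 + tan(z)

Explanation: The sign of one term was flipped: the term tan(z) was incorrectly written as -tan(z)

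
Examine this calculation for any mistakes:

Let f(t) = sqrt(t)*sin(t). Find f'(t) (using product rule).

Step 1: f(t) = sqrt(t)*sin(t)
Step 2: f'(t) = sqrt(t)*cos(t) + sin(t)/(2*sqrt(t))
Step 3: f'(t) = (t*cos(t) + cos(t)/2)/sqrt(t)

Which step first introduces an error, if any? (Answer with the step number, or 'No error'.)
Step 3

Step 3 is incorrect due to a wrong trig function.
The step shows: (t*cos(t) + cos(t)/2)/sqrt(t)
The correct value should be: (t*cos(t) + sin(t)/2)/sqrt(t)

Explanation: sin(t) was incorrectly written as cos(t): the term (t*cos(t) + sin(t)/2)/sqrt(t) was incorrectly written as (t*cos(t) + cos(t)/2)/sqrt(t)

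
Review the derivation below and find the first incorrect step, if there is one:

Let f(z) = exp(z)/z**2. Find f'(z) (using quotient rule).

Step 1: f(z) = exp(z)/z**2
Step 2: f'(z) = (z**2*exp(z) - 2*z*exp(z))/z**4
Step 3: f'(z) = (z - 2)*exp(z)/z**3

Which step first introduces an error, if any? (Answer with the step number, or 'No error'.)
No error

All steps in this derivation are correct.
The final answer f'(z) = (z - 2)*exp(z)/z**3 is valid.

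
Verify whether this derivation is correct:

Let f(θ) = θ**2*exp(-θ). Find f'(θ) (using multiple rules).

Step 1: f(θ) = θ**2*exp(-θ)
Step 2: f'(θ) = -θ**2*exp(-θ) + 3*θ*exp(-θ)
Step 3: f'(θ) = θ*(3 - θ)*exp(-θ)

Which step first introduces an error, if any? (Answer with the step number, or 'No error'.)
Step 2

Step 2 is incorrect due to a wrong coefficient.
The step shows: -θ**2*exp(-θ) + 3*θ*exp(-θ)
The correct value should be: -θ**2*exp(-θ) + 2*θ*exp(-θ)

Explanation: The coefficient 2 was incorrectly written as 3: the term 2*θ*exp(-θ) was incorrectly written as 3*θ*exp(-θ)
The later steps are derived from this incorrect expression, so the error originates in Step 2.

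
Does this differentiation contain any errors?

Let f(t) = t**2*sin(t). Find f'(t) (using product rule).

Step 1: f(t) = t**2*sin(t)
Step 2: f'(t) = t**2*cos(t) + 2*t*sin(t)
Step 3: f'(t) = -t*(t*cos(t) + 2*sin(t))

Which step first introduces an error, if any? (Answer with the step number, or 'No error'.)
Step 3

Step 3 is incorrect due to a sign flip.
The step shows: -t*(t*cos(t) + 2*sin(t))
The correct value should be: t*(t*cos(t) + 2*sin(t))

Explanation: The sign of the whole expression was flipped: the term t*(t*cos(t) + 2*sin(t)) was incorrectly written as -t*(t*cos(t) + 2*sin(t))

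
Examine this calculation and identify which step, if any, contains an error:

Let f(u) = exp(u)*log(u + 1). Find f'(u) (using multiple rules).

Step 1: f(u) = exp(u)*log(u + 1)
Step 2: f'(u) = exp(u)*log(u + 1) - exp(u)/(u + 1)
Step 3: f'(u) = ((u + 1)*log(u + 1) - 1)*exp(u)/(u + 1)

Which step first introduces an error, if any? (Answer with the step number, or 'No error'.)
Step 2

Step 2 is incorrect due to a sign flip.
The step shows: exp(u)*log(u + 1) - exp(u)/(u + 1)
The correct value should be: exp(u)*log(u + 1) + exp(u)/(u + 1)

Explanation: The sign of one term was flipped: the term exp(u)/(u + 1) was incorrectly written as -exp(u)/(u + 1)
The later steps are derived from this incorrect expression, so the error originates in Step 2.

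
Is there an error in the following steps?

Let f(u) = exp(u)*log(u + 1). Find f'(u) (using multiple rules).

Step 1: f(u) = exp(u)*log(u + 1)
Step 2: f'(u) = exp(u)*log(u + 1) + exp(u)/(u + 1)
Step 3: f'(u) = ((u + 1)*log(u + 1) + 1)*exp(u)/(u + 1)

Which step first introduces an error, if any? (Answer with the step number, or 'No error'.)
No error

All steps in this derivation are correct.
The final answer f'(u) = ((u + 1)*log(u + 1) + 1)*exp(u)/(u + 1) is valid.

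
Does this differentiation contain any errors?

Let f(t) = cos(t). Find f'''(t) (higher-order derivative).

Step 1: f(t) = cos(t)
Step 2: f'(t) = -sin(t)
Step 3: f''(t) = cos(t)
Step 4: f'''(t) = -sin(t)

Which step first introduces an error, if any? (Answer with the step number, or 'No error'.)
Step 3

Step 3 is incorrect due to a sign flip.
The step shows: cos(t)
The correct value should be: -cos(t)

Explanation: The sign of the whole expression was flipped: the term -cos(t) was incorrectly written as cos(t)
The later steps are derived from this incorrect expression, so the error originates in Step 3.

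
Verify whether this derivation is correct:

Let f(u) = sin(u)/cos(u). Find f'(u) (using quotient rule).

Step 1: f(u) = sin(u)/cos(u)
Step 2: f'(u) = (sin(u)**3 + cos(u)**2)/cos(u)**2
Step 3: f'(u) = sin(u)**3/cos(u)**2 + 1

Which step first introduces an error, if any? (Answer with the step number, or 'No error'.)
Step 2

Step 2 is incorrect due to a wrong exponent.
The step shows: (sin(u)**3 + cos(u)**2)/cos(u)**2
The correct value should be: (sin(u)**2 + cos(u)**2)/cos(u)**2

Explanation: The exponent 2 on sin(u) was incorrectly written as 3: the term (sin(u)**2 + cos(u)**2)/cos(u)**2 was incorrectly written as (sin(u)**3 + cos(u)**2)/cos(u)**2
The later steps are derived from this incorrect expression, so the error originates in Step 2.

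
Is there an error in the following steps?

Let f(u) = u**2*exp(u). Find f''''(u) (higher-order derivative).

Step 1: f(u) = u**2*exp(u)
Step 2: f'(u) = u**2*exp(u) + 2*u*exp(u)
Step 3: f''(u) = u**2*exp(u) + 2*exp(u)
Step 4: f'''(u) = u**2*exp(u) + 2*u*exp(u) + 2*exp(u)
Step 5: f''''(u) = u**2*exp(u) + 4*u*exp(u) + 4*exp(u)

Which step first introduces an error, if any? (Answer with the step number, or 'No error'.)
Step 3

Step 3 is incorrect due to a dropped term.
The step shows: u**2*exp(u) + 2*exp(u)
The correct value should be: u**2*exp(u) + 4*u*exp(u) + 2*exp(u)

Explanation: A term was dropped: the term 4*u*exp(u) was incorrectly omitted
The later steps are derived from this incorrect expression, so the error originates in Step 3.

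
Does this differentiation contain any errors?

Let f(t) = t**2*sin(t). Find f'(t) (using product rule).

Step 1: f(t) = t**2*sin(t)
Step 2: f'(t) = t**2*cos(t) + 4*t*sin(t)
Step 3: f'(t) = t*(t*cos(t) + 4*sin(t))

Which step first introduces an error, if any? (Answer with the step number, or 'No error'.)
Step 2

Step 2 is incorrect due to a wrong coefficient.
The step shows: t**2*cos(t) + 4*t*sin(t)
The correct value should be: t**2*cos(t) + 2*t*sin(t)

Explanation: The coefficient 2 was incorrectly written as 4: the term 2*t*sin(t) was incorrectly written as 4*t*sin(t)
The later steps are derived from this incorrect expression, so the error originates in Step 2.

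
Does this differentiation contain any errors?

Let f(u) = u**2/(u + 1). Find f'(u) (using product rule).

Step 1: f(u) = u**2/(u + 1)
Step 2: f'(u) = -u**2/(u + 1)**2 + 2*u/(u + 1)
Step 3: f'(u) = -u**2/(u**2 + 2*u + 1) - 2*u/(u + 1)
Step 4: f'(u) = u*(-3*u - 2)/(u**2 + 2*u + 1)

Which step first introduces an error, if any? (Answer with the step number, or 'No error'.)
Step 3

Step 3 is incorrect due to a sign flip.
The step shows: -u**2/(u**2 + 2*u + 1) - 2*u/(u + 1)
The correct value should be: -u**2/(u**2 + 2*u + 1) + 2*u/(u + 1)

Explanation: The sign of one term was flipped: the term 2*u/(u + 1) was incorrectly written as -2*u/(u + 1)
The later steps are derived from this incorrect expression, so the error originates in Step 3.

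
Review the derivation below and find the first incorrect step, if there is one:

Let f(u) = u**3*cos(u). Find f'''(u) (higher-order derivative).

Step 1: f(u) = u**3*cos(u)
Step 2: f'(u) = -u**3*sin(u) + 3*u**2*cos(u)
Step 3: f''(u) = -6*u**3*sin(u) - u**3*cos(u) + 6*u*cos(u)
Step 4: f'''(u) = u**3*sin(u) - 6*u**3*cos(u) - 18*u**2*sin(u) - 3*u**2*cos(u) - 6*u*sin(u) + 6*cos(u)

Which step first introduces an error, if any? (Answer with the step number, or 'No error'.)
Step 3

Step 3 is incorrect due to a wrong exponent.
The step shows: -6*u**3*sin(u) - u**3*cos(u) + 6*u*cos(u)
The correct value should be: -u**3*cos(u) - 6*u**2*sin(u) + 6*u*cos(u)

Explanation: The exponent 2 on u was incorrectly written as 3: the term -6*u**2*sin(u) was incorrectly written as -6*u**3*sin(u)
The later steps are derived from this incorrect expression, so the error originates in Step 3.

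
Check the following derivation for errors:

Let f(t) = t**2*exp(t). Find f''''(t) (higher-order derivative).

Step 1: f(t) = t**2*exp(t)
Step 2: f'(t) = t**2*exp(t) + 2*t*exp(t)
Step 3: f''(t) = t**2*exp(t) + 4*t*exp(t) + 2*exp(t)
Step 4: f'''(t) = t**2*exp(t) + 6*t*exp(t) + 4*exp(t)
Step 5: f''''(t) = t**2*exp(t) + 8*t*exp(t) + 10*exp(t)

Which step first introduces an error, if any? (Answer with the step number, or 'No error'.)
Step 4

Step 4 is incorrect due to a wrong coefficient.
The step shows: t**2*exp(t) + 6*t*exp(t) + 4*exp(t)
The correct value should be: t**2*exp(t) + 6*t*exp(t) + 6*exp(t)

Explanation: The coefficient 6 was incorrectly written as 4: the term 6*exp(t) was incorrectly written as 4*exp(t)
The later steps are derived from this incorrect expression, so the error originates in Step 4.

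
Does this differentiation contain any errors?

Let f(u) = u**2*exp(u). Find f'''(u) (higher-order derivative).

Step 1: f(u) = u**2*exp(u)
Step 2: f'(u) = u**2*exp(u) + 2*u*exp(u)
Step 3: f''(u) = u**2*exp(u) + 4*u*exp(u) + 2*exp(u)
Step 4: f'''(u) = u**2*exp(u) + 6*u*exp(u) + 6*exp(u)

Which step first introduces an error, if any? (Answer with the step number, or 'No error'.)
No error

All steps in this derivation are correct.
The final answer f'''(u) = u**2*exp(u) + 6*u*exp(u) + 6*exp(u) is valid.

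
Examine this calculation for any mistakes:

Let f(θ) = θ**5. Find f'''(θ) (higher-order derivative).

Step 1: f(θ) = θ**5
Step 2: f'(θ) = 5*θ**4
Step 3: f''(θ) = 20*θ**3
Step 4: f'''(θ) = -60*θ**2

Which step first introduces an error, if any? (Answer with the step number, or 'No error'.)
Step 4

Step 4 is incorrect due to a sign flip.
The step shows: -60*θ**2
The correct value should be: 60*θ**2

Explanation: The sign of the whole expression was flipped: the term 60*θ**2 was incorrectly written as -60*θ**2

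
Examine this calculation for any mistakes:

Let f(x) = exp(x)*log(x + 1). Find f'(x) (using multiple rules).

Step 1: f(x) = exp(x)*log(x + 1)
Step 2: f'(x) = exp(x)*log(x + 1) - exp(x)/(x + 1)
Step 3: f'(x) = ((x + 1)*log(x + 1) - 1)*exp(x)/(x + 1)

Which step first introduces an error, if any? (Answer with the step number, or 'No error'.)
Step 2

Step 2 is incorrect due to a sign flip.
The step shows: exp(x)*log(x + 1) - exp(x)/(x + 1)
The correct value should be: exp(x)*log(x + 1) + exp(x)/(x + 1)

Explanation: The sign of one term was flipped: the term exp(x)/(x + 1) was incorrectly written as -exp(x)/(x + 1)
The later steps are derived from this incorrect expression, so the error originates in Step 2.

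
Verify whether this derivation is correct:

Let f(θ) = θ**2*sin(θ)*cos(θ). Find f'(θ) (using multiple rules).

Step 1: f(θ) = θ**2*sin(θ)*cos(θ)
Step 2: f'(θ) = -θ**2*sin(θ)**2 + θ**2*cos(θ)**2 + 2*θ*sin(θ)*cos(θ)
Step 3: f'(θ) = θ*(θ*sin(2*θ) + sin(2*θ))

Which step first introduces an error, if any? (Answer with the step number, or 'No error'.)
Step 3

Step 3 is incorrect due to a wrong trig function.
The step shows: θ*(θ*sin(2*θ) + sin(2*θ))
The correct value should be: θ*(θ*cos(2*θ) + sin(2*θ))

Explanation: cos(2*θ) was incorrectly written as sin(2*θ): the term θ*(θ*cos(2*θ) + sin(2*θ)) was incorrectly written as θ*(θ*sin(2*θ) + sin(2*θ))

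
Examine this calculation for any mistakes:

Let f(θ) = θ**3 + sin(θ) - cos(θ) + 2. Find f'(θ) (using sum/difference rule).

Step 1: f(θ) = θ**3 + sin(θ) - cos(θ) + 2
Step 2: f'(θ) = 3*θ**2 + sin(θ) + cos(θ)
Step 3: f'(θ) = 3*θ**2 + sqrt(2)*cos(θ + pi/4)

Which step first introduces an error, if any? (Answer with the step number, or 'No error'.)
Step 3

Step 3 is incorrect due to a wrong trig function.
The step shows: 3*θ**2 + sqrt(2)*cos(θ + pi/4)
The correct value should be: 3*θ**2 + sqrt(2)*sin(θ + pi/4)

Explanation: sin(θ + pi/4) was incorrectly written as cos(θ + pi/4): the term sqrt(2)*sin(θ + pi/4) was incorrectly written as sqrt(2)*cos(θ + pi/4)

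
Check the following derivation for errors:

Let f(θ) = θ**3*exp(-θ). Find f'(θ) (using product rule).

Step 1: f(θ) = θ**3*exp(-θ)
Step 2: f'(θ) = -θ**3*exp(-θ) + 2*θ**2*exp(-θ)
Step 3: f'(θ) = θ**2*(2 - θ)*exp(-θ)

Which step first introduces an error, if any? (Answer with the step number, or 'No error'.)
Step 2

Step 2 is incorrect due to a wrong coefficient.
The step shows: -θ**3*exp(-θ) + 2*θ**2*exp(-θ)
The correct value should be: -θ**3*exp(-θ) + 3*θ**2*exp(-θ)

Explanation: The coefficient 3 was incorrectly written as 2: the term 3*θ**2*exp(-θ) was incorrectly written as 2*θ**2*exp(-θ)
The later steps are derived from this incorrect expression, so the error originates in Step 2.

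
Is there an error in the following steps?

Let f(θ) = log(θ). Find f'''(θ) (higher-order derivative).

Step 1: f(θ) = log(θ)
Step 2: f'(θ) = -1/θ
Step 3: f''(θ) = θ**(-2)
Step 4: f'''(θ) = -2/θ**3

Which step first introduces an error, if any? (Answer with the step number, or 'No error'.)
Step 2

Step 2 is incorrect due to a sign flip.
The step shows: -1/θ
The correct value should be: 1/θ

Explanation: The sign of the whole expression was flipped: the term 1/θ was incorrectly written as -1/θ
The later steps are derived from this incorrect expression, so the error originates in Step 2.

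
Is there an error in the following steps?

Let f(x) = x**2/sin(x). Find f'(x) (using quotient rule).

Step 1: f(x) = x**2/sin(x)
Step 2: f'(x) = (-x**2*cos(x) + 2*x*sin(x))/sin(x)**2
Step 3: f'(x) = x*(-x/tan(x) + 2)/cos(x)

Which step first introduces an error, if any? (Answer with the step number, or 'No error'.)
Step 3

Step 3 is incorrect due to a wrong trig function.
The step shows: x*(-x/tan(x) + 2)/cos(x)
The correct value should be: x*(-x/tan(x) + 2)/sin(x)

Explanation: sin(x) was incorrectly written as cos(x): the term x*(-x/tan(x) + 2)/sin(x) was incorrectly written as x*(-x/tan(x) + 2)/cos(x)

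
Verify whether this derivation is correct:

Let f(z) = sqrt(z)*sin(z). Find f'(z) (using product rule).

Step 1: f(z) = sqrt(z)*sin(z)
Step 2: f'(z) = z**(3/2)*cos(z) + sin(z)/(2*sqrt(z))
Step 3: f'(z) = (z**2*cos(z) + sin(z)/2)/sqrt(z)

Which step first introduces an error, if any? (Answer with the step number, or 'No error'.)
Step 2

Step 2 is incorrect due to a wrong exponent.
The step shows: z**(3/2)*cos(z) + sin(z)/(2*sqrt(z))
The correct value should be: sqrt(z)*cos(z) + sin(z)/(2*sqrt(z))

Explanation: The exponent 1/2 on z was incorrectly written as 3/2: the term sqrt(z)*cos(z) was incorrectly written as z**(3/2)*cos(z)
The later steps are derived from this incorrect expression, so the error originates in Step 2.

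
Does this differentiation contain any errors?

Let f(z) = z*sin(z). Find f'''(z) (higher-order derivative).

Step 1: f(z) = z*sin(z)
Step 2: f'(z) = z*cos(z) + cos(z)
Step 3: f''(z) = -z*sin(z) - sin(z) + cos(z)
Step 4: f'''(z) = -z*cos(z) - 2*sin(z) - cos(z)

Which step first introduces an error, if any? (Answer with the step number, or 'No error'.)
Step 2

Step 2 is incorrect due to a wrong trig function.
The step shows: z*cos(z) + cos(z)
The correct value should be: z*cos(z) + sin(z)

Explanation: sin(z) was incorrectly written as cos(z): the term sin(z) was incorrectly written as cos(z)
The later steps are derived from this incorrect expression, so the error originates in Step 2.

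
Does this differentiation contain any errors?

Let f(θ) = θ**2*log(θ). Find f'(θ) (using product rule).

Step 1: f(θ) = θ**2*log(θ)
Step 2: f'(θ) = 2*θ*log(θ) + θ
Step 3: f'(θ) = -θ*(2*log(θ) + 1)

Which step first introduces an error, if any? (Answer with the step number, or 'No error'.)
Step 3

Step 3 is incorrect due to a sign flip.
The step shows: -θ*(2*log(θ) + 1)
The correct value should be: θ*(2*log(θ) + 1)

Explanation: The sign of the whole expression was flipped: the term θ*(2*log(θ) + 1) was incorrectly written as -θ*(2*log(θ) + 1)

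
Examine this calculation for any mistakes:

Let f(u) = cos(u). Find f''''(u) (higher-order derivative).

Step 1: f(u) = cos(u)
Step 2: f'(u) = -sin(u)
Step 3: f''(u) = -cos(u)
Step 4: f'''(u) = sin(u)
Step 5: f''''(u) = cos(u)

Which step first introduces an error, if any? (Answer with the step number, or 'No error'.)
No error

All steps in this derivation are correct.
The final answer f''''(u) = cos(u) is valid.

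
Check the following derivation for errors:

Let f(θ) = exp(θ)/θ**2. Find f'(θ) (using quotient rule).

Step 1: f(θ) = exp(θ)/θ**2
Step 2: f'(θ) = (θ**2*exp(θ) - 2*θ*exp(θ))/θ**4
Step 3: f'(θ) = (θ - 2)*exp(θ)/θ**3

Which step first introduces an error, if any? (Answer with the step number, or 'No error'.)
No error

All steps in this derivation are correct.
The final answer f'(θ) = (θ - 2)*exp(θ)/θ**3 is valid.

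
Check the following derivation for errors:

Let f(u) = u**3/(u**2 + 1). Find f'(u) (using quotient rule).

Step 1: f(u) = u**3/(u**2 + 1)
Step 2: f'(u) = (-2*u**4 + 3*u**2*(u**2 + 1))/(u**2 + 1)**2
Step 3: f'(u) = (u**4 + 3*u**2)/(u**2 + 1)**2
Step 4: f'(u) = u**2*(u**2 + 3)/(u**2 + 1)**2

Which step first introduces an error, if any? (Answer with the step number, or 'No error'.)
No error

All steps in this derivation are correct.
The final answer f'(u) = u**2*(u**2 + 3)/(u**2 + 1)**2 is valid.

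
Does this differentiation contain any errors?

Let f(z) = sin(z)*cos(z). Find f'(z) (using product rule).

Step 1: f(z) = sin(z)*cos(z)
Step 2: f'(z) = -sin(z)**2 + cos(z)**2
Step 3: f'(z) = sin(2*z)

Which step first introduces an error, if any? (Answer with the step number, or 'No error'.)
Step 3

Step 3 is incorrect due to a wrong trig function.
The step shows: sin(2*z)
The correct value should be: cos(2*z)

Explanation: cos(2*z) was incorrectly written as sin(2*z): the term cos(2*z) was incorrectly written as sin(2*z)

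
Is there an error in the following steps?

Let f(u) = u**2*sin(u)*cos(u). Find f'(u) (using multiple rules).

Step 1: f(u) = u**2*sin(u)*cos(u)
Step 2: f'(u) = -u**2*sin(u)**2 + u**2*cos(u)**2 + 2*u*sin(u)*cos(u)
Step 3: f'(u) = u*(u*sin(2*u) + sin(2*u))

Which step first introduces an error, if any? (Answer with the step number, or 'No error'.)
Step 3

Step 3 is incorrect due to a wrong trig function.
The step shows: u*(u*sin(2*u) + sin(2*u))
The correct value should be: u*(u*cos(2*u) + sin(2*u))

Explanation: cos(2*u) was incorrectly written as sin(2*u): the term u*(u*cos(2*u) + sin(2*u)) was incorrectly written as u*(u*sin(2*u) + sin(2*u))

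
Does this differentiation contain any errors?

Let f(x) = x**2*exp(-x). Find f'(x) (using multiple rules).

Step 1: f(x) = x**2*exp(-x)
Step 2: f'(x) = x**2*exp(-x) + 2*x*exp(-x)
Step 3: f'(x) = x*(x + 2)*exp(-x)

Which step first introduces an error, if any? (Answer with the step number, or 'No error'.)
Step 2

Step 2 is incorrect due to a sign flip.
The step shows: x**2*exp(-x) + 2*x*exp(-x)
The correct value should be: -x**2*exp(-x) + 2*x*exp(-x)

Explanation: The sign of one term was flipped: the term -x**2*exp(-x) was incorrectly written as x**2*exp(-x)
The later steps are derived from this incorrect expression, so the error originates in Step 2.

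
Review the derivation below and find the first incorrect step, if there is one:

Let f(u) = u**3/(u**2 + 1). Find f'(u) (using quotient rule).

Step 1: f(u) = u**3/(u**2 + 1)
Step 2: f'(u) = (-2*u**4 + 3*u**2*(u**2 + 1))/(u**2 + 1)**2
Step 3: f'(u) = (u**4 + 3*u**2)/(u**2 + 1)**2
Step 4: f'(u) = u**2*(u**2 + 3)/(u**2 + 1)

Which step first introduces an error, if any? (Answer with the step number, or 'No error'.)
Step 4

Step 4 is incorrect due to a wrong exponent.
The step shows: u**2*(u**2 + 3)/(u**2 + 1)
The correct value should be: u**2*(u**2 + 3)/(u**2 + 1)**2

Explanation: The exponent -2 on u**2 + 1 was incorrectly written as -1: the term u**2*(u**2 + 3)/(u**2 + 1)**2 was incorrectly written as u**2*(u**2 + 3)/(u**2 + 1)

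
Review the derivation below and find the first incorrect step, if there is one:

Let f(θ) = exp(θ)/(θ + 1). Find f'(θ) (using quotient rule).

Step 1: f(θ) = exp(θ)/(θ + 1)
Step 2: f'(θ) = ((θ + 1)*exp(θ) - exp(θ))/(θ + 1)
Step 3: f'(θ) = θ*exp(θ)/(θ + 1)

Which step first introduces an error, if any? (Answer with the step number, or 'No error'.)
Step 2

Step 2 is incorrect due to a wrong exponent.
The step shows: ((θ + 1)*exp(θ) - exp(θ))/(θ + 1)
The correct value should be: ((θ + 1)*exp(θ) - exp(θ))/(θ + 1)**2

Explanation: The exponent -2 on θ + 1 was incorrectly written as -1: the term ((θ + 1)*exp(θ) - exp(θ))/(θ + 1)**2 was incorrectly written as ((θ + 1)*exp(θ) - exp(θ))/(θ + 1)
The later steps are derived from this incorrect expression, so the error originates in Step 2.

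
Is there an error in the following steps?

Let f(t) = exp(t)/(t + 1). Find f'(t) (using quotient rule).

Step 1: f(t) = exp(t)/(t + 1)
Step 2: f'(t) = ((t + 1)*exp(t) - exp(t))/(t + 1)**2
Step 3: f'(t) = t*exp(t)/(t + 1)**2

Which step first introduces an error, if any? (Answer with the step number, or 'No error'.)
No error

All steps in this derivation are correct.
The final answer f'(t) = t*exp(t)/(t + 1)**2 is valid.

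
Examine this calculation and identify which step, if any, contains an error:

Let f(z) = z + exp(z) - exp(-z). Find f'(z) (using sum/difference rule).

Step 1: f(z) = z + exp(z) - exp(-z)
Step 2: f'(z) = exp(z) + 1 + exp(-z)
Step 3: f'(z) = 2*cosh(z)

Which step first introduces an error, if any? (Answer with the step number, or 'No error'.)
Step 3

Step 3 is incorrect due to a dropped term.
The step shows: 2*cosh(z)
The correct value should be: 2*cosh(z) + 1

Explanation: A term was dropped: the term 1 was incorrectly omitted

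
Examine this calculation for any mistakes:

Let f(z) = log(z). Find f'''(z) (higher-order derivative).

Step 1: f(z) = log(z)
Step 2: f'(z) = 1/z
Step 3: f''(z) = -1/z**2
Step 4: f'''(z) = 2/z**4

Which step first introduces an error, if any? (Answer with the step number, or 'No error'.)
Step 4

Step 4 is incorrect due to a wrong exponent.
The step shows: 2/z**4
The correct value should be: 2/z**3

Explanation: The exponent -3 on z was incorrectly written as -4: the term 2/z**3 was incorrectly written as 2/z**4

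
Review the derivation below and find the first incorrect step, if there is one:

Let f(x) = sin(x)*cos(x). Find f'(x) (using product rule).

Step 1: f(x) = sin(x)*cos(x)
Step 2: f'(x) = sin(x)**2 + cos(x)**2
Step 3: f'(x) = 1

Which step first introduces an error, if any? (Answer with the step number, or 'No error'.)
Step 2

Step 2 is incorrect due to a sign flip.
The step shows: sin(x)**2 + cos(x)**2
The correct value should be: -sin(x)**2 + cos(x)**2

Explanation: The sign of one term was flipped: the term -sin(x)**2 was incorrectly written as sin(x)**2
The later steps are derived from this incorrect expression, so the error originates in Step 2.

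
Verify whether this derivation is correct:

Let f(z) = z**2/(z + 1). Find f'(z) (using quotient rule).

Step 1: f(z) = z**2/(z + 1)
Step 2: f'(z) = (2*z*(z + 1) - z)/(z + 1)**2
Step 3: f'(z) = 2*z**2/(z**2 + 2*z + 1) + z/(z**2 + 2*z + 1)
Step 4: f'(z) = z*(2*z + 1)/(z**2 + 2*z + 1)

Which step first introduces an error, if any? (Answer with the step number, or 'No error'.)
Step 2

Step 2 is incorrect due to a wrong exponent.
The step shows: (2*z*(z + 1) - z)/(z + 1)**2
The correct value should be: (-z**2 + 2*z*(z + 1))/(z + 1)**2

Explanation: The exponent 2 on z was incorrectly written as 1: the term (-z**2 + 2*z*(z + 1))/(z + 1)**2 was incorrectly written as (2*z*(z + 1) - z)/(z + 1)**2
The later steps are derived from this incorrect expression, so the error originates in Step 2.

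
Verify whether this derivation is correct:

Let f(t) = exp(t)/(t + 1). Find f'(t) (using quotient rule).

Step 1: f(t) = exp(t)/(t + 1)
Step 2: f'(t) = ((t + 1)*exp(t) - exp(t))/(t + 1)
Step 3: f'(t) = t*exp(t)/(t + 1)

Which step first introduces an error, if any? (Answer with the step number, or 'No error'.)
Step 2

Step 2 is incorrect due to a wrong exponent.
The step shows: ((t + 1)*exp(t) - exp(t))/(t + 1)
The correct value should be: ((t + 1)*exp(t) - exp(t))/(t + 1)**2

Explanation: The exponent -2 on t + 1 was incorrectly written as -1: the term ((t + 1)*exp(t) - exp(t))/(t + 1)**2 was incorrectly written as ((t + 1)*exp(t) - exp(t))/(t + 1)
The later steps are derived from this incorrect expression, so the error originates in Step 2.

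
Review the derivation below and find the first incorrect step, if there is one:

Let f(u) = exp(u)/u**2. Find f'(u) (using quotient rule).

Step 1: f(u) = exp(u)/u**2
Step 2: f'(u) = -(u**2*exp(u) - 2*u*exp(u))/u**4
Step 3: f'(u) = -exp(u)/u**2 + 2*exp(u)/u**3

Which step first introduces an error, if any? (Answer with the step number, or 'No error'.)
Step 2

Step 2 is incorrect due to a sign flip.
The step shows: -(u**2*exp(u) - 2*u*exp(u))/u**4
The correct value should be: (u**2*exp(u) - 2*u*exp(u))/u**4

Explanation: The sign of the whole expression was flipped: the term (u**2*exp(u) - 2*u*exp(u))/u**4 was incorrectly written as -(u**2*exp(u) - 2*u*exp(u))/u**4
The later steps are derived from this incorrect expression, so the error originates in Step 2.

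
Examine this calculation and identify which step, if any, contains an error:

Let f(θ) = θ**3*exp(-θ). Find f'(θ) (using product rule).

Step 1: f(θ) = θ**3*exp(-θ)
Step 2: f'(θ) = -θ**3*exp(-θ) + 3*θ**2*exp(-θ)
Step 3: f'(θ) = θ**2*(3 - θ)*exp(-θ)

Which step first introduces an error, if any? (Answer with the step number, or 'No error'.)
No error

All steps in this derivation are correct.
The final answer f'(θ) = θ**2*(3 - θ)*exp(-θ) is valid.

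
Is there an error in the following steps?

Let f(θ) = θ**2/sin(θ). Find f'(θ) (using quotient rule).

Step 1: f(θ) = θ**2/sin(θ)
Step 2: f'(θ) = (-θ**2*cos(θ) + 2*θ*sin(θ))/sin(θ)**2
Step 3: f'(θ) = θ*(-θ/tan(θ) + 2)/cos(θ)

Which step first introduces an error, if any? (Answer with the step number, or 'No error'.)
Step 3

Step 3 is incorrect due to a wrong trig function.
The step shows: θ*(-θ/tan(θ) + 2)/cos(θ)
The correct value should be: θ*(-θ/tan(θ) + 2)/sin(θ)

Explanation: sin(θ) was incorrectly written as cos(θ): the term θ*(-θ/tan(θ) + 2)/sin(θ) was incorrectly written as θ*(-θ/tan(θ) + 2)/cos(θ)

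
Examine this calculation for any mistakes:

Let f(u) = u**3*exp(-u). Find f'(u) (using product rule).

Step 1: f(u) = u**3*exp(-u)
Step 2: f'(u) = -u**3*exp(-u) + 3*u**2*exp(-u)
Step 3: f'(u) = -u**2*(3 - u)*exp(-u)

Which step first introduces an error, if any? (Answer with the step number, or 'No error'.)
Step 3

Step 3 is incorrect due to a sign flip.
The step shows: -u**2*(3 - u)*exp(-u)
The correct value should be: u**2*(3 - u)*exp(-u)

Explanation: The sign of the whole expression was flipped: the term u**2*(3 - u)*exp(-u) was incorrectly written as -u**2*(3 - u)*exp(-u)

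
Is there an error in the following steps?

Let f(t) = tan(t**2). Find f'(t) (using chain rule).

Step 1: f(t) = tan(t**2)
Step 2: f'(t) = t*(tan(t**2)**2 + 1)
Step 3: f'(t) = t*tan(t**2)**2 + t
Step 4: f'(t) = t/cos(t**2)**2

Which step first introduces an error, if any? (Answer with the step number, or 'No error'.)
Step 2

Step 2 is incorrect due to a wrong coefficient.
The step shows: t*(tan(t**2)**2 + 1)
The correct value should be: 2*t*(tan(t**2)**2 + 1)

Explanation: The coefficient 2 was incorrectly written as 1: the term 2*t*(tan(t**2)**2 + 1) was incorrectly written as t*(tan(t**2)**2 + 1)
The later steps are derived from this incorrect expression, so the error originates in Step 2.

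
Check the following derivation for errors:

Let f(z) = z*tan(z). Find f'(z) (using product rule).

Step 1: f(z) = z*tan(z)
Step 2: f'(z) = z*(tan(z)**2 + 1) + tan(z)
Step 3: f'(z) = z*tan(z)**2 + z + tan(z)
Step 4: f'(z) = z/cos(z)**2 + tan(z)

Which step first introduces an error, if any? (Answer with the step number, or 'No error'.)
No error

All steps in this derivation are correct.
The final answer f'(z) = z/cos(z)**2 + tan(z) is valid.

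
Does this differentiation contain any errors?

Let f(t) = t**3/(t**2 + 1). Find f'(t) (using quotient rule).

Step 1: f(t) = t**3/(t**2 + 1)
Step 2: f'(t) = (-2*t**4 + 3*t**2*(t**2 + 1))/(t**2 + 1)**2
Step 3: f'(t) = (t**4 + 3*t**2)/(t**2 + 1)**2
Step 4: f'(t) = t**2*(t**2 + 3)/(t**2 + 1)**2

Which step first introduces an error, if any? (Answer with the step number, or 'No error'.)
No error

All steps in this derivation are correct.
The final answer f'(t) = t**2*(t**2 + 3)/(t**2 + 1)**2 is valid.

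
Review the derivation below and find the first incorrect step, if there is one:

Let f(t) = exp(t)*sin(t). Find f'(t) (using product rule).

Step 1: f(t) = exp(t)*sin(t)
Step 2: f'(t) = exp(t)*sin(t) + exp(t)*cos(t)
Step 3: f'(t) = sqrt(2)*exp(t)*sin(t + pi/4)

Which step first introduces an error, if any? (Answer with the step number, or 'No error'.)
No error

All steps in this derivation are correct.
The final answer f'(t) = sqrt(2)*exp(t)*sin(t + pi/4) is valid.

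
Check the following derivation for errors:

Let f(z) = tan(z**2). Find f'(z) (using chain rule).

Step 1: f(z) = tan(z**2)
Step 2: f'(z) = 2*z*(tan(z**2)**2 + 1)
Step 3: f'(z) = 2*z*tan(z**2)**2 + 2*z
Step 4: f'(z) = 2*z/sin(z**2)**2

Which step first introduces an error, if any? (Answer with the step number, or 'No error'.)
Step 4

Step 4 is incorrect due to a wrong trig function.
The step shows: 2*z/sin(z**2)**2
The correct value should be: 2*z/cos(z**2)**2

Explanation: cos(z**2) was incorrectly written as sin(z**2): the term 2*z/cos(z**2)**2 was incorrectly written as 2*z/sin(z**2)**2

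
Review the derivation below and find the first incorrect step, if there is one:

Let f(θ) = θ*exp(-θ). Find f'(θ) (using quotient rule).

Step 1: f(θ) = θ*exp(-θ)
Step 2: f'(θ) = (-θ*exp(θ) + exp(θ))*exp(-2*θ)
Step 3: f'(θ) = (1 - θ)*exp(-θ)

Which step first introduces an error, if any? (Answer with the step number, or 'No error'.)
No error

All steps in this derivation are correct.
The final answer f'(θ) = (1 - θ)*exp(-θ) is valid.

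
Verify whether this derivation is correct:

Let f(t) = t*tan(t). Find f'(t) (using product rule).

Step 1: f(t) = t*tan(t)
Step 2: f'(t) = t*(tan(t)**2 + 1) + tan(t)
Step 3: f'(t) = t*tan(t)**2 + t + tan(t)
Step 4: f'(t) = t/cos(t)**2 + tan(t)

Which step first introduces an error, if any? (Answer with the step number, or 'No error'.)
No error

All steps in this derivation are correct.
The final answer f'(t) = t/cos(t)**2 + tan(t) is valid.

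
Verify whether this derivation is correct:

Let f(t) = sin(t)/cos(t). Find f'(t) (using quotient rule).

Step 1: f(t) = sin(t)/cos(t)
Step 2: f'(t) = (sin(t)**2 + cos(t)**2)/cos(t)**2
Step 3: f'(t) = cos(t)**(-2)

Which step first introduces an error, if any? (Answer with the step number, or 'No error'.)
No error

All steps in this derivation are correct.
The final answer f'(t) = cos(t)**(-2) is valid.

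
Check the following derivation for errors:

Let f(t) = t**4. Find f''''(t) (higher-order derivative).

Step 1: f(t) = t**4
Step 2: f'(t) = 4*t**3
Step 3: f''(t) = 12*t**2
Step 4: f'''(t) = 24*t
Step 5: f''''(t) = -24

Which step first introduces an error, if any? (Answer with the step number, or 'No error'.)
Step 5

Step 5 is incorrect due to a sign flip.
The step shows: -24
The correct value should be: 24

Explanation: The sign of the whole expression was flipped: the term 24 was incorrectly written as -24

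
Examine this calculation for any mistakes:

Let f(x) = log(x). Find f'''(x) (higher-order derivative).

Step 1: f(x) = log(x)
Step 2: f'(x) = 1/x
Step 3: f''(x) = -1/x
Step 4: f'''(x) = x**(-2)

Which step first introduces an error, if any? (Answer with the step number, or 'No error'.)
Step 3

Step 3 is incorrect due to a wrong exponent.
The step shows: -1/x
The correct value should be: -1/x**2

Explanation: The exponent -2 on x was incorrectly written as -1: the term -1/x**2 was incorrectly written as -1/x
The later steps are derived from this incorrect expression, so the error originates in Step 3.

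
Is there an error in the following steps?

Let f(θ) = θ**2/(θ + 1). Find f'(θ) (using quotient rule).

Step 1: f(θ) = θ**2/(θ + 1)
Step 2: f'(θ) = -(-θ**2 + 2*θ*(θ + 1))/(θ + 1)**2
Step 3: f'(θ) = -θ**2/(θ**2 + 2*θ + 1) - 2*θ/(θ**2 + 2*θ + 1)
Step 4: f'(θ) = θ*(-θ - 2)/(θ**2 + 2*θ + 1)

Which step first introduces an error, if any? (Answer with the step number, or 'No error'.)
Step 2

Step 2 is incorrect due to a sign flip.
The step shows: -(-θ**2 + 2*θ*(θ + 1))/(θ + 1)**2
The correct value should be: (-θ**2 + 2*θ*(θ + 1))/(θ + 1)**2

Explanation: The sign of the whole expression was flipped: the term (-θ**2 + 2*θ*(θ + 1))/(θ + 1)**2 was incorrectly written as -(-θ**2 + 2*θ*(θ + 1))/(θ + 1)**2
The later steps are derived from this incorrect expression, so the error originates in Step 2.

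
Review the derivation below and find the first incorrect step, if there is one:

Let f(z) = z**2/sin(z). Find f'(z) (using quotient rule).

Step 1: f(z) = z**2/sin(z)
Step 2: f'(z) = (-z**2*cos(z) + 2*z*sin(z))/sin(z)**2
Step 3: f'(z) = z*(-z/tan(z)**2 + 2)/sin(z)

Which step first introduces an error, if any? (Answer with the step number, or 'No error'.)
Step 3

Step 3 is incorrect due to a wrong exponent.
The step shows: z*(-z/tan(z)**2 + 2)/sin(z)
The correct value should be: z*(-z/tan(z) + 2)/sin(z)

Explanation: The exponent -1 on tan(z) was incorrectly written as -2: the term z*(-z/tan(z) + 2)/sin(z) was incorrectly written as z*(-z/tan(z)**2 + 2)/sin(z)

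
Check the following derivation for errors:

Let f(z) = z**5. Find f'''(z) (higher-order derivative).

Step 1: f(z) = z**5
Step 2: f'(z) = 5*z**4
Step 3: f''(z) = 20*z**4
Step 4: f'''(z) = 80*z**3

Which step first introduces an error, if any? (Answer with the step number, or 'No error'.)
Step 3

Step 3 is incorrect due to a wrong exponent.
The step shows: 20*z**4
The correct value should be: 20*z**3

Explanation: The exponent 3 on z was incorrectly written as 4: the term 20*z**3 was incorrectly written as 20*z**4
The later steps are derived from this incorrect expression, so the error originates in Step 3.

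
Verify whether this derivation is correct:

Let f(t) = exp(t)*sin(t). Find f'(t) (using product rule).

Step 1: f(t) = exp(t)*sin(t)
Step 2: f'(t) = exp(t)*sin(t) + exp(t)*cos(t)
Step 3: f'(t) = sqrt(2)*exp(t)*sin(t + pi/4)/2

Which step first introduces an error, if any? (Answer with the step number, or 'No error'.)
Step 3

Step 3 is incorrect due to a wrong exponent.
The step shows: sqrt(2)*exp(t)*sin(t + pi/4)/2
The correct value should be: sqrt(2)*exp(t)*sin(t + pi/4)

Explanation: The exponent 1/2 on 2 was incorrectly written as -1/2: the term sqrt(2)*exp(t)*sin(t + pi/4) was incorrectly written as sqrt(2)*exp(t)*sin(t + pi/4)/2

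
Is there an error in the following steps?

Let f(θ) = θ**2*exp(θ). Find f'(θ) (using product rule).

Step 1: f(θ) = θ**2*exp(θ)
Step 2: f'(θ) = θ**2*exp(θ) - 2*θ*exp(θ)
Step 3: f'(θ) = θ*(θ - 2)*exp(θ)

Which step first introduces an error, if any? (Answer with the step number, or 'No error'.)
Step 2

Step 2 is incorrect due to a sign flip.
The step shows: θ**2*exp(θ) - 2*θ*exp(θ)
The correct value should be: θ**2*exp(θ) + 2*θ*exp(θ)

Explanation: The sign of one term was flipped: the term 2*θ*exp(θ) was incorrectly written as -2*θ*exp(θ)
The later steps are derived from this incorrect expression, so the error originates in Step 2.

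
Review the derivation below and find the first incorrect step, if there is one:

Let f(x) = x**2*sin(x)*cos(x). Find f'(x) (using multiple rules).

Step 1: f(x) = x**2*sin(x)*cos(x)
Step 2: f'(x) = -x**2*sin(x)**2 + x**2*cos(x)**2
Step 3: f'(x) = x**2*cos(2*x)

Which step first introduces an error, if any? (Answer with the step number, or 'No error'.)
Step 2

Step 2 is incorrect due to a dropped term.
The step shows: -x**2*sin(x)**2 + x**2*cos(x)**2
The correct value should be: -x**2*sin(x)**2 + x**2*cos(x)**2 + 2*x*sin(x)*cos(x)

Explanation: A term was dropped: the term 2*x*sin(x)*cos(x) was incorrectly omitted
The later steps are derived from this incorrect expression, so the error originates in Step 2.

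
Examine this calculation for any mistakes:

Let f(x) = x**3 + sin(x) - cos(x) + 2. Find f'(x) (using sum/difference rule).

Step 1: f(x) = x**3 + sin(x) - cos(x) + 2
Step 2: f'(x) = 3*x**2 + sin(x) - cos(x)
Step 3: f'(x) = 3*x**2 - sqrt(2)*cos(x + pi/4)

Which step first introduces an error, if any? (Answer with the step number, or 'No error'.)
Step 2

Step 2 is incorrect due to a sign flip.
The step shows: 3*x**2 + sin(x) - cos(x)
The correct value should be: 3*x**2 + sin(x) + cos(x)

Explanation: The sign of one term was flipped: the term cos(x) was incorrectly written as -cos(x)
The later steps are derived from this incorrect expression, so the error originates in Step 2.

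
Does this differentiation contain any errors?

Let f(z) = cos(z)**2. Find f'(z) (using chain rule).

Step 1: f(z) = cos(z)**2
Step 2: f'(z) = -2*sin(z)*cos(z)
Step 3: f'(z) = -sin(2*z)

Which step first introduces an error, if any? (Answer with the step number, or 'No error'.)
No error

All steps in this derivation are correct.
The final answer f'(z) = -sin(2*z) is valid.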